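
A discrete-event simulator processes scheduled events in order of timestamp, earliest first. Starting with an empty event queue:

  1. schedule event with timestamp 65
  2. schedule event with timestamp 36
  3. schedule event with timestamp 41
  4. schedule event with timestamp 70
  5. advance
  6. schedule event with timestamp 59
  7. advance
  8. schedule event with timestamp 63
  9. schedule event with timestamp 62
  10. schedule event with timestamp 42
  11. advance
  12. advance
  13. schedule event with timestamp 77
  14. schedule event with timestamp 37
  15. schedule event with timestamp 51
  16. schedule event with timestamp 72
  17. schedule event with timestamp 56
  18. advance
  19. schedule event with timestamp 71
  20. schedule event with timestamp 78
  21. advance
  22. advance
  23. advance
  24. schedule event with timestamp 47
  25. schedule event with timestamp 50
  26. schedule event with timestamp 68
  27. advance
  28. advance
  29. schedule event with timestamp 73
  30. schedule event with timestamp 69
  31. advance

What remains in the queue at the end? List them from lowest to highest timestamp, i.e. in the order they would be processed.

65 → 68 → 69 → 70 → 71 → 72 → 73 → 77 → 78

insert 65 → {65}
insert 36 → {36, 65}
insert 41 → {36, 41, 65}
insert 70 → {36, 41, 65, 70}
advance → 36; now {41, 65, 70}
insert 59 → {41, 59, 65, 70}
advance → 41; now {59, 65, 70}
insert 63 → {59, 63, 65, 70}
insert 62 → {59, 62, 63, 65, 70}
insert 42 → {42, 59, 62, 63, 65, 70}
advance → 42; now {59, 62, 63, 65, 70}
advance → 59; now {62, 63, 65, 70}
insert 77 → {62, 63, 65, 70, 77}
insert 37 → {37, 62, 63, 65, 70, 77}
insert 51 → {37, 51, 62, 63, 65, 70, 77}
insert 72 → {37, 51, 62, 63, 65, 70, 72, 77}
insert 56 → {37, 51, 56, 62, 63, 65, 70, 72, 77}
advance → 37; now {51, 56, 62, 63, 65, 70, 72, 77}
insert 71 → {51, 56, 62, 63, 65, 70, 71, 72, 77}
insert 78 → {51, 56, 62, 63, 65, 70, 71, 72, 77, 78}
advance → 51; now {56, 62, 63, 65, 70, 71, 72, 77, 78}
advance → 56; now {62, 63, 65, 70, 71, 72, 77, 78}
advance → 62; now {63, 65, 70, 71, 72, 77, 78}
insert 47 → {47, 63, 65, 70, 71, 72, 77, 78}
insert 50 → {47, 50, 63, 65, 70, 71, 72, 77, 78}
insert 68 → {47, 50, 63, 65, 68, 70, 71, 72, 77, 78}
advance → 47; now {50, 63, 65, 68, 70, 71, 72, 77, 78}
advance → 50; now {63, 65, 68, 70, 71, 72, 77, 78}
insert 73 → {63, 65, 68, 70, 71, 72, 73, 77, 78}
insert 69 → {63, 65, 68, 69, 70, 71, 72, 73, 77, 78}
advance → 63; now {65, 68, 69, 70, 71, 72, 73, 77, 78}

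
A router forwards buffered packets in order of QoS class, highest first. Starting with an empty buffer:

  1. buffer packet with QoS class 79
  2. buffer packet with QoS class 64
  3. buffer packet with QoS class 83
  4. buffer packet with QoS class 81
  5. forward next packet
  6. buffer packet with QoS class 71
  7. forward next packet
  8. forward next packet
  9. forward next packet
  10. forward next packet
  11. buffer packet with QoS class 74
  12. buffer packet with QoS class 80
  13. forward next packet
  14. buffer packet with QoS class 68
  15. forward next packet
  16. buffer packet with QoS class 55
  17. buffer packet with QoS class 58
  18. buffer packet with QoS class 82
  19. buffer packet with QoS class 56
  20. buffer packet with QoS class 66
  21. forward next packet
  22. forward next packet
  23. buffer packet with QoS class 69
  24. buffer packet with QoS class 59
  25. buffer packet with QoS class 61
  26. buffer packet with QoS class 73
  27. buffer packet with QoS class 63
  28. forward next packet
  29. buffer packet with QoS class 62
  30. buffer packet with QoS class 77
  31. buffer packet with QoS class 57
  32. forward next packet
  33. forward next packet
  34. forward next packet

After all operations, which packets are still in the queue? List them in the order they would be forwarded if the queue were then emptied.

[63, 62, 61, 59, 58, 57, 56, 55]

insert 79 → {79}
insert 64 → {79, 64}
insert 83 → {83, 79, 64}
insert 81 → {83, 81, 79, 64}
forward next packet → 83; now {81, 79, 64}
insert 71 → {81, 79, 71, 64}
forward next packet → 81; now {79, 71, 64}
forward next packet → 79; now {71, 64}
forward next packet → 71; now {64}
forward next packet → 64; now {}
insert 74 → {74}
insert 80 → {80, 74}
forward next packet → 80; now {74}
insert 68 → {74, 68}
forward next packet → 74; now {68}
insert 55 → {68, 55}
insert 58 → {68, 58, 55}
insert 82 → {82, 68, 58, 55}
insert 56 → {82, 68, 58, 56, 55}
insert 66 → {82, 68, 66, 58, 56, 55}
forward next packet → 82; now {68, 66, 58, 56, 55}
forward next packet → 68; now {66, 58, 56, 55}
insert 69 → {69, 66, 58, 56, 55}
insert 59 → {69, 66, 59, 58, 56, 55}
insert 61 → {69, 66, 61, 59, 58, 56, 55}
insert 73 → {73, 69, 66, 61, 59, 58, 56, 55}
insert 63 → {73, 69, 66, 63, 61, 59, 58, 56, 55}
forward next packet → 73; now {69, 66, 63, 61, 59, 58, 56, 55}
insert 62 → {69, 66, 63, 62, 61, 59, 58, 56, 55}
insert 77 → {77, 69, 66, 63, 62, 61, 59, 58, 56, 55}
insert 57 → {77, 69, 66, 63, 62, 61, 59, 58, 57, 56, 55}
forward next packet → 77; now {69, 66, 63, 62, 61, 59, 58, 57, 56, 55}
forward next packet → 69; now {66, 63, 62, 61, 59, 58, 57, 56, 55}
forward next packet → 66; now {63, 62, 61, 59, 58, 57, 56, 55}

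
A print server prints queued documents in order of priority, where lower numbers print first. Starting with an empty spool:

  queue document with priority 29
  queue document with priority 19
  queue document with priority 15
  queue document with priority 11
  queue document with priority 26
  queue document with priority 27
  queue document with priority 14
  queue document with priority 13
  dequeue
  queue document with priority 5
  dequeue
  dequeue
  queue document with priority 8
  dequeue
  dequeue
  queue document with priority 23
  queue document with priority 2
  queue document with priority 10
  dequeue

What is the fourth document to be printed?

insert 29 → {29}
insert 19 → {19, 29}
insert 15 → {15, 19, 29}
insert 11 → {11, 15, 19, 29}
insert 26 → {11, 15, 19, 26, 29}
insert 27 → {11, 15, 19, 26, 27, 29}
insert 14 → {11, 14, 15, 19, 26, 27, 29}
insert 13 → {11, 13, 14, 15, 19, 26, 27, 29}
dequeue → 11; now {13, 14, 15, 19, 26, 27, 29}
insert 5 → {5, 13, 14, 15, 19, 26, 27, 29}
dequeue → 5; now {13, 14, 15, 19, 26, 27, 29}
dequeue → 13; now {14, 15, 19, 26, 27, 29}
insert 8 → {8, 14, 15, 19, 26, 27, 29}
dequeue → 8; now {14, 15, 19, 26, 27, 29}
dequeue → 14; now {15, 19, 26, 27, 29}
insert 23 → {15, 19, 23, 26, 27, 29}
insert 2 → {2, 15, 19, 23, 26, 27, 29}
insert 10 → {2, 10, 15, 19, 23, 26, 27, 29}
dequeue → 2; now {10, 15, 19, 23, 26, 27, 29}

8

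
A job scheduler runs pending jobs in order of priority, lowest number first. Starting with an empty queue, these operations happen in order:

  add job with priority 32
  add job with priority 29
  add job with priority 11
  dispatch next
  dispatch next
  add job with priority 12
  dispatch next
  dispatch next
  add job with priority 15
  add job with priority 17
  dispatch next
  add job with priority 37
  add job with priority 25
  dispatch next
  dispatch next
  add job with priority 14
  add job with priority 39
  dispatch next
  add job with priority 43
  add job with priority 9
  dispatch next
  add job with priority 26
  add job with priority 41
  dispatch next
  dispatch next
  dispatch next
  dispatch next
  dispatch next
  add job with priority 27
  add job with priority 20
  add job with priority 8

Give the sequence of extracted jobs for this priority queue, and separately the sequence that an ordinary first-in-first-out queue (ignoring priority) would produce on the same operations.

insert 32 → {32}
insert 29 → {29, 32}
insert 11 → {11, 29, 32}
dispatch next → 11; now {29, 32}
dispatch next → 29; now {32}
insert 12 → {12, 32}
dispatch next → 12; now {32}
dispatch next → 32; now {}
insert 15 → {15}
insert 17 → {15, 17}
dispatch next → 15; now {17}
insert 37 → {17, 37}
insert 25 → {17, 25, 37}
dispatch next → 17; now {25, 37}
dispatch next → 25; now {37}
insert 14 → {14, 37}
insert 39 → {14, 37, 39}
dispatch next → 14; now {37, 39}
insert 43 → {37, 39, 43}
insert 9 → {9, 37, 39, 43}
dispatch next → 9; now {37, 39, 43}
insert 26 → {26, 37, 39, 43}
insert 41 → {26, 37, 39, 41, 43}
dispatch next → 26; now {37, 39, 41, 43}
dispatch next → 37; now {39, 41, 43}
dispatch next → 39; now {41, 43}
dispatch next → 41; now {43}
dispatch next → 43; now {}
insert 27 → {27}
insert 20 → {20, 27}
insert 8 → {8, 20, 27}

priority queue: [11, 29, 12, 32, 15, 17, 25, 14, 9, 26, 37, 39, 41, 43]; FIFO queue: 32 → 29 → 11 → 12 → 15 → 17 → 37 → 25 → 14 → 39 → 43 → 9 → 26 → 41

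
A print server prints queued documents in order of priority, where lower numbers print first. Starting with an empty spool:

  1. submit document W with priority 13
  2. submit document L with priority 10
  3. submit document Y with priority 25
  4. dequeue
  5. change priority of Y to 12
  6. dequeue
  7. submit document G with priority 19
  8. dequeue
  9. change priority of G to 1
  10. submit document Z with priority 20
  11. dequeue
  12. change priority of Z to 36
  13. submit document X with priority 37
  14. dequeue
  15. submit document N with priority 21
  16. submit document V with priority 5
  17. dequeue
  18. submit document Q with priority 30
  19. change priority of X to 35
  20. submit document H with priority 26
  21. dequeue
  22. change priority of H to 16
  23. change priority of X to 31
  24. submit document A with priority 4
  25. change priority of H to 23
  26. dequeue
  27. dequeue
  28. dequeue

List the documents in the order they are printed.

add W (priority 13) → {W:13}
add L (priority 10) → {L:10, W:13}
add Y (priority 25) → {L:10, W:13, Y:25}
dequeue → L; now {W:13, Y:25}
update Y to priority 12 → {Y:12, W:13}
dequeue → Y; now {W:13}
add G (priority 19) → {W:13, G:19}
dequeue → W; now {G:19}
update G to priority 1 → {G:1}
add Z (priority 20) → {G:1, Z:20}
dequeue → G; now {Z:20}
update Z to priority 36 → {Z:36}
add X (priority 37) → {Z:36, X:37}
dequeue → Z; now {X:37}
add N (priority 21) → {N:21, X:37}
add V (priority 5) → {V:5, N:21, X:37}
dequeue → V; now {N:21, X:37}
add Q (priority 30) → {N:21, Q:30, X:37}
update X to priority 35 → {N:21, Q:30, X:35}
add H (priority 26) → {N:21, H:26, Q:30, X:35}
dequeue → N; now {H:26, Q:30, X:35}
update H to priority 16 → {H:16, Q:30, X:35}
update X to priority 31 → {H:16, Q:30, X:31}
add A (priority 4) → {A:4, H:16, Q:30, X:31}
update H to priority 23 → {A:4, H:23, Q:30, X:31}
dequeue → A; now {H:23, Q:30, X:31}
dequeue → H; now {Q:30, X:31}
dequeue → Q; now {X:31}

[L, Y, W, G, Z, V, N, A, H, Q]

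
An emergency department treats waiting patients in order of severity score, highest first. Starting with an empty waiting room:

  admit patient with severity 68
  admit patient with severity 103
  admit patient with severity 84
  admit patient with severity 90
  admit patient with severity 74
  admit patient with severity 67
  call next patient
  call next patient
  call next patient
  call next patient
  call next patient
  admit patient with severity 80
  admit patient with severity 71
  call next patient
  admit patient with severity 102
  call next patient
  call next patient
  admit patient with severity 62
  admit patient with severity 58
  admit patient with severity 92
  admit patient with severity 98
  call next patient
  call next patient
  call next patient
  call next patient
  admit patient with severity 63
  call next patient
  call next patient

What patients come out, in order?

insert 68 → {68}
insert 103 → {103, 68}
insert 84 → {103, 84, 68}
insert 90 → {103, 90, 84, 68}
insert 74 → {103, 90, 84, 74, 68}
insert 67 → {103, 90, 84, 74, 68, 67}
call next patient → 103; now {90, 84, 74, 68, 67}
call next patient → 90; now {84, 74, 68, 67}
call next patient → 84; now {74, 68, 67}
call next patient → 74; now {68, 67}
call next patient → 68; now {67}
insert 80 → {80, 67}
insert 71 → {80, 71, 67}
call next patient → 80; now {71, 67}
insert 102 → {102, 71, 67}
call next patient → 102; now {71, 67}
call next patient → 71; now {67}
insert 62 → {67, 62}
insert 58 → {67, 62, 58}
insert 92 → {92, 67, 62, 58}
insert 98 → {98, 92, 67, 62, 58}
call next patient → 98; now {92, 67, 62, 58}
call next patient → 92; now {67, 62, 58}
call next patient → 67; now {62, 58}
call next patient → 62; now {58}
insert 63 → {63, 58}
call next patient → 63; now {58}
call next patient → 58; now {}

103, 90, 84, 74, 68, 80, 102, 71, 98, 92, 67, 62, 63, 58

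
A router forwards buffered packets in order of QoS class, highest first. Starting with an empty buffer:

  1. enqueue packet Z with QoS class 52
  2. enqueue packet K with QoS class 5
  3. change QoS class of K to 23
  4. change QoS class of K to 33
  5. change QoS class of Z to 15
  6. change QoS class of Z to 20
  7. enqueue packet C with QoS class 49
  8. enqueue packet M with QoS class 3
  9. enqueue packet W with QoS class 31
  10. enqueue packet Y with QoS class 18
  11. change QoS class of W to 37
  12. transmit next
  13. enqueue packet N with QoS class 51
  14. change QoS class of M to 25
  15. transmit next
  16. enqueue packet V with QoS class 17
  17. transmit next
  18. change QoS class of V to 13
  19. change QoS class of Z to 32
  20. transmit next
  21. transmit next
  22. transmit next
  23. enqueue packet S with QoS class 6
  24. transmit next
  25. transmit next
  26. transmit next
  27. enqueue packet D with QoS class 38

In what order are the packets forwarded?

add Z (QoS class 52) → {Z:52}
add K (QoS class 5) → {Z:52, K:5}
update K to QoS class 23 → {Z:52, K:23}
update K to QoS class 33 → {Z:52, K:33}
update Z to QoS class 15 → {K:33, Z:15}
update Z to QoS class 20 → {K:33, Z:20}
add C (QoS class 49) → {C:49, K:33, Z:20}
add M (QoS class 3) → {C:49, K:33, Z:20, M:3}
add W (QoS class 31) → {C:49, K:33, W:31, Z:20, M:3}
add Y (QoS class 18) → {C:49, K:33, W:31, Z:20, Y:18, M:3}
update W to QoS class 37 → {C:49, W:37, K:33, Z:20, Y:18, M:3}
transmit next → C; now {W:37, K:33, Z:20, Y:18, M:3}
add N (QoS class 51) → {N:51, W:37, K:33, Z:20, Y:18, M:3}
update M to QoS class 25 → {N:51, W:37, K:33, M:25, Z:20, Y:18}
transmit next → N; now {W:37, K:33, M:25, Z:20, Y:18}
add V (QoS class 17) → {W:37, K:33, M:25, Z:20, Y:18, V:17}
transmit next → W; now {K:33, M:25, Z:20, Y:18, V:17}
update V to QoS class 13 → {K:33, M:25, Z:20, Y:18, V:13}
update Z to QoS class 32 → {K:33, Z:32, M:25, Y:18, V:13}
transmit next → K; now {Z:32, M:25, Y:18, V:13}
transmit next → Z; now {M:25, Y:18, V:13}
transmit next → M; now {Y:18, V:13}
add S (QoS class 6) → {Y:18, V:13, S:6}
transmit next → Y; now {V:13, S:6}
transmit next → V; now {S:6}
transmit next → S; now {}
add D (QoS class 38) → {D:38}

C → N → W → K → Z → M → Y → V → S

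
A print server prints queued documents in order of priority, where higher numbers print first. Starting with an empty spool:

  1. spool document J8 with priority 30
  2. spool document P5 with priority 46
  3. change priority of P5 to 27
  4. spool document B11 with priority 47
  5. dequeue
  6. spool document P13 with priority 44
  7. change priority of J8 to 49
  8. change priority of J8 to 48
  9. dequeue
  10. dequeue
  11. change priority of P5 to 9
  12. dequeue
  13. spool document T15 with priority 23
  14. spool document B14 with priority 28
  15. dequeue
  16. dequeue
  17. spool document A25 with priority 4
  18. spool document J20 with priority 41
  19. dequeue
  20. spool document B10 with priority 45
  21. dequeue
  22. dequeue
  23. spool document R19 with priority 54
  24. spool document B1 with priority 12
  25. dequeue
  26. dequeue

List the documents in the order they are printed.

B11 → J8 → P13 → P5 → B14 → T15 → J20 → B10 → A25 → R19 → B1

add J8 (priority 30) → {J8:30}
add P5 (priority 46) → {P5:46, J8:30}
update P5 to priority 27 → {J8:30, P5:27}
add B11 (priority 47) → {B11:47, J8:30, P5:27}
dequeue → B11; now {J8:30, P5:27}
add P13 (priority 44) → {P13:44, J8:30, P5:27}
update J8 to priority 49 → {J8:49, P13:44, P5:27}
update J8 to priority 48 → {J8:48, P13:44, P5:27}
dequeue → J8; now {P13:44, P5:27}
dequeue → P13; now {P5:27}
update P5 to priority 9 → {P5:9}
dequeue → P5; now {}
add T15 (priority 23) → {T15:23}
add B14 (priority 28) → {B14:28, T15:23}
dequeue → B14; now {T15:23}
dequeue → T15; now {}
add A25 (priority 4) → {A25:4}
add J20 (priority 41) → {J20:41, A25:4}
dequeue → J20; now {A25:4}
add B10 (priority 45) → {B10:45, A25:4}
dequeue → B10; now {A25:4}
dequeue → A25; now {}
add R19 (priority 54) → {R19:54}
add B1 (priority 12) → {R19:54, B1:12}
dequeue → R19; now {B1:12}
dequeue → B1; now {}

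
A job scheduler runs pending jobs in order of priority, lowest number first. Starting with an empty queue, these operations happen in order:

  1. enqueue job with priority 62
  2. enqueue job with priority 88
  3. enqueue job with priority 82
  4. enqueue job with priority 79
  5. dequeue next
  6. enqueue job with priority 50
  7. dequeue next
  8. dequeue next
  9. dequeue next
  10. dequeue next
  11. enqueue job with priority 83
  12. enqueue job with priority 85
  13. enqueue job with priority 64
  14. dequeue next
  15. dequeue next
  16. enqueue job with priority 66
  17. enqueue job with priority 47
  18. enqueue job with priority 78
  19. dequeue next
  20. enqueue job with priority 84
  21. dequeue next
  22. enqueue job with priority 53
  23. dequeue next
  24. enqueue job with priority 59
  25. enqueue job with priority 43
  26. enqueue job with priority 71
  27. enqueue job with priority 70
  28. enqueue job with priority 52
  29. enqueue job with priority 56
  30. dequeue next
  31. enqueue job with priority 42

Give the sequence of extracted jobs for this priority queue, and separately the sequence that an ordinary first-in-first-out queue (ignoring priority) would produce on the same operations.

priority queue: 62, 50, 79, 82, 88, 64, 83, 47, 66, 53, 43; FIFO queue: 62 → 88 → 82 → 79 → 50 → 83 → 85 → 64 → 66 → 47 → 78

insert 62 → {62}
insert 88 → {62, 88}
insert 82 → {62, 82, 88}
insert 79 → {62, 79, 82, 88}
dequeue next → 62; now {79, 82, 88}
insert 50 → {50, 79, 82, 88}
dequeue next → 50; now {79, 82, 88}
dequeue next → 79; now {82, 88}
dequeue next → 82; now {88}
dequeue next → 88; now {}
insert 83 → {83}
insert 85 → {83, 85}
insert 64 → {64, 83, 85}
dequeue next → 64; now {83, 85}
dequeue next → 83; now {85}
insert 66 → {66, 85}
insert 47 → {47, 66, 85}
insert 78 → {47, 66, 78, 85}
dequeue next → 47; now {66, 78, 85}
insert 84 → {66, 78, 84, 85}
dequeue next → 66; now {78, 84, 85}
insert 53 → {53, 78, 84, 85}
dequeue next → 53; now {78, 84, 85}
insert 59 → {59, 78, 84, 85}
insert 43 → {43, 59, 78, 84, 85}
insert 71 → {43, 59, 71, 78, 84, 85}
insert 70 → {43, 59, 70, 71, 78, 84, 85}
insert 52 → {43, 52, 59, 70, 71, 78, 84, 85}
insert 56 → {43, 52, 56, 59, 70, 71, 78, 84, 85}
dequeue next → 43; now {52, 56, 59, 70, 71, 78, 84, 85}
insert 42 → {42, 52, 56, 59, 70, 71, 78, 84, 85}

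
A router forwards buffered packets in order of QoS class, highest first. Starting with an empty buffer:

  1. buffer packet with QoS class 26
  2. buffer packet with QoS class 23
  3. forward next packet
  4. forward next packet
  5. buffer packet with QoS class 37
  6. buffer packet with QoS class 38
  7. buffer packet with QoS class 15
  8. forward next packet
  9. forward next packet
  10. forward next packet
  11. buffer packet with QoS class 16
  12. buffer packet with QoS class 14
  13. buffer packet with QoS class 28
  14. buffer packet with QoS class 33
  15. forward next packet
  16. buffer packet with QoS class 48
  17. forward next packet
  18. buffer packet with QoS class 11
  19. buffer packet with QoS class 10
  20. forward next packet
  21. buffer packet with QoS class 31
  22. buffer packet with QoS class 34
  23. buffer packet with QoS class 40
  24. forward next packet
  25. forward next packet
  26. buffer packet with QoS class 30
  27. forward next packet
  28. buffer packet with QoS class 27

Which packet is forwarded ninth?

40

insert 26 → {26}
insert 23 → {26, 23}
forward next packet → 26; now {23}
forward next packet → 23; now {}
insert 37 → {37}
insert 38 → {38, 37}
insert 15 → {38, 37, 15}
forward next packet → 38; now {37, 15}
forward next packet → 37; now {15}
forward next packet → 15; now {}
insert 16 → {16}
insert 14 → {16, 14}
insert 28 → {28, 16, 14}
insert 33 → {33, 28, 16, 14}
forward next packet → 33; now {28, 16, 14}
insert 48 → {48, 28, 16, 14}
forward next packet → 48; now {28, 16, 14}
insert 11 → {28, 16, 14, 11}
insert 10 → {28, 16, 14, 11, 10}
forward next packet → 28; now {16, 14, 11, 10}
insert 31 → {31, 16, 14, 11, 10}
insert 34 → {34, 31, 16, 14, 11, 10}
insert 40 → {40, 34, 31, 16, 14, 11, 10}
forward next packet → 40; now {34, 31, 16, 14, 11, 10}
forward next packet → 34; now {31, 16, 14, 11, 10}
insert 30 → {31, 30, 16, 14, 11, 10}
forward next packet → 31; now {30, 16, 14, 11, 10}
insert 27 → {30, 27, 16, 14, 11, 10}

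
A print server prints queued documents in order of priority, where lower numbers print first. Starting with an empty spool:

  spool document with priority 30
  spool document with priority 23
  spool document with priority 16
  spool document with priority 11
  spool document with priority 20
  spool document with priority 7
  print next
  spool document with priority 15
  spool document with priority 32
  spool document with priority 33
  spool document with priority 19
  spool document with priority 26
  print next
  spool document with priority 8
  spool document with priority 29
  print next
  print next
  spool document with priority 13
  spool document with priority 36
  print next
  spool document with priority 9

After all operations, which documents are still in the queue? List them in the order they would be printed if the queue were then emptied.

insert 30 → {30}
insert 23 → {23, 30}
insert 16 → {16, 23, 30}
insert 11 → {11, 16, 23, 30}
insert 20 → {11, 16, 20, 23, 30}
insert 7 → {7, 11, 16, 20, 23, 30}
print next → 7; now {11, 16, 20, 23, 30}
insert 15 → {11, 15, 16, 20, 23, 30}
insert 32 → {11, 15, 16, 20, 23, 30, 32}
insert 33 → {11, 15, 16, 20, 23, 30, 32, 33}
insert 19 → {11, 15, 16, 19, 20, 23, 30, 32, 33}
insert 26 → {11, 15, 16, 19, 20, 23, 26, 30, 32, 33}
print next → 11; now {15, 16, 19, 20, 23, 26, 30, 32, 33}
insert 8 → {8, 15, 16, 19, 20, 23, 26, 30, 32, 33}
insert 29 → {8, 15, 16, 19, 20, 23, 26, 29, 30, 32, 33}
print next → 8; now {15, 16, 19, 20, 23, 26, 29, 30, 32, 33}
print next → 15; now {16, 19, 20, 23, 26, 29, 30, 32, 33}
insert 13 → {13, 16, 19, 20, 23, 26, 29, 30, 32, 33}
insert 36 → {13, 16, 19, 20, 23, 26, 29, 30, 32, 33, 36}
print next → 13; now {16, 19, 20, 23, 26, 29, 30, 32, 33, 36}
insert 9 → {9, 16, 19, 20, 23, 26, 29, 30, 32, 33, 36}

9, 16, 19, 20, 23, 26, 29, 30, 32, 33, 36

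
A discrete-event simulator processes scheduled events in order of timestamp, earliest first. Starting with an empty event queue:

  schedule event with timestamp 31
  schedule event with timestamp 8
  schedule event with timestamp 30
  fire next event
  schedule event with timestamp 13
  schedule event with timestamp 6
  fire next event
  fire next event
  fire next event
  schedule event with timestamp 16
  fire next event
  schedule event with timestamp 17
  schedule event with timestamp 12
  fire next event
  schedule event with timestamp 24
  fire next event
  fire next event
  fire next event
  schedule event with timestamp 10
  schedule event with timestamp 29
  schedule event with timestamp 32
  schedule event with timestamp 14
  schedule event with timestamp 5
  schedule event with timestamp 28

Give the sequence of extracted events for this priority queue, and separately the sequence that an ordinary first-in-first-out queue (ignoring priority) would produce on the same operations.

priority queue: [8, 6, 13, 30, 16, 12, 17, 24, 31]; FIFO queue: [31, 8, 30, 13, 6, 16, 17, 12, 24]

insert 31 → {31}
insert 8 → {8, 31}
insert 30 → {8, 30, 31}
fire next event → 8; now {30, 31}
insert 13 → {13, 30, 31}
insert 6 → {6, 13, 30, 31}
fire next event → 6; now {13, 30, 31}
fire next event → 13; now {30, 31}
fire next event → 30; now {31}
insert 16 → {16, 31}
fire next event → 16; now {31}
insert 17 → {17, 31}
insert 12 → {12, 17, 31}
fire next event → 12; now {17, 31}
insert 24 → {17, 24, 31}
fire next event → 17; now {24, 31}
fire next event → 24; now {31}
fire next event → 31; now {}
insert 10 → {10}
insert 29 → {10, 29}
insert 32 → {10, 29, 32}
insert 14 → {10, 14, 29, 32}
insert 5 → {5, 10, 14, 29, 32}
insert 28 → {5, 10, 14, 28, 29, 32}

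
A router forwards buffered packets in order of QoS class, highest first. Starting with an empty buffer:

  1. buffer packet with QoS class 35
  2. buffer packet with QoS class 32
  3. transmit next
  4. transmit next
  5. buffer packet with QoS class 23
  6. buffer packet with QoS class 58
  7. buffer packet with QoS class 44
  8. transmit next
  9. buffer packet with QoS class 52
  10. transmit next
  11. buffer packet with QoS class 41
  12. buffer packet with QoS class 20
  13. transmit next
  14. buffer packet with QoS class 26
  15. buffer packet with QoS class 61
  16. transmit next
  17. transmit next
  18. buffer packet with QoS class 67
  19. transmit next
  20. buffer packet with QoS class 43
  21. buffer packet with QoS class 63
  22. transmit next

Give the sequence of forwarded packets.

35, 32, 58, 52, 44, 61, 41, 67, 63

insert 35 → {35}
insert 32 → {35, 32}
transmit next → 35; now {32}
transmit next → 32; now {}
insert 23 → {23}
insert 58 → {58, 23}
insert 44 → {58, 44, 23}
transmit next → 58; now {44, 23}
insert 52 → {52, 44, 23}
transmit next → 52; now {44, 23}
insert 41 → {44, 41, 23}
insert 20 → {44, 41, 23, 20}
transmit next → 44; now {41, 23, 20}
insert 26 → {41, 26, 23, 20}
insert 61 → {61, 41, 26, 23, 20}
transmit next → 61; now {41, 26, 23, 20}
transmit next → 41; now {26, 23, 20}
insert 67 → {67, 26, 23, 20}
transmit next → 67; now {26, 23, 20}
insert 43 → {43, 26, 23, 20}
insert 63 → {63, 43, 26, 23, 20}
transmit next → 63; now {43, 26, 23, 20}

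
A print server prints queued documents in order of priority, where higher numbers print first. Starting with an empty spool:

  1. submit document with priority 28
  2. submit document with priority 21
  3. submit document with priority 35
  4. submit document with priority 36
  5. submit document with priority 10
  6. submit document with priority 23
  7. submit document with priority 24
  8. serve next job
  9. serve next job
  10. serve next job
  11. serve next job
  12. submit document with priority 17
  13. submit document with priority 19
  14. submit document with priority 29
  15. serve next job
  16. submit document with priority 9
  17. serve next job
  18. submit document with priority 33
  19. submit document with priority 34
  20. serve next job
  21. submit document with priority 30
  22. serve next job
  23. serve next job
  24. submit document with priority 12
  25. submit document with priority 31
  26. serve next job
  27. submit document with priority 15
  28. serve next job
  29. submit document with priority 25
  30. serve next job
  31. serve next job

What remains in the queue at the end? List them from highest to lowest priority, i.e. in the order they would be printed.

insert 28 → {28}
insert 21 → {28, 21}
insert 35 → {35, 28, 21}
insert 36 → {36, 35, 28, 21}
insert 10 → {36, 35, 28, 21, 10}
insert 23 → {36, 35, 28, 23, 21, 10}
insert 24 → {36, 35, 28, 24, 23, 21, 10}
serve next job → 36; now {35, 28, 24, 23, 21, 10}
serve next job → 35; now {28, 24, 23, 21, 10}
serve next job → 28; now {24, 23, 21, 10}
serve next job → 24; now {23, 21, 10}
insert 17 → {23, 21, 17, 10}
insert 19 → {23, 21, 19, 17, 10}
insert 29 → {29, 23, 21, 19, 17, 10}
serve next job → 29; now {23, 21, 19, 17, 10}
insert 9 → {23, 21, 19, 17, 10, 9}
serve next job → 23; now {21, 19, 17, 10, 9}
insert 33 → {33, 21, 19, 17, 10, 9}
insert 34 → {34, 33, 21, 19, 17, 10, 9}
serve next job → 34; now {33, 21, 19, 17, 10, 9}
insert 30 → {33, 30, 21, 19, 17, 10, 9}
serve next job → 33; now {30, 21, 19, 17, 10, 9}
serve next job → 30; now {21, 19, 17, 10, 9}
insert 12 → {21, 19, 17, 12, 10, 9}
insert 31 → {31, 21, 19, 17, 12, 10, 9}
serve next job → 31; now {21, 19, 17, 12, 10, 9}
insert 15 → {21, 19, 17, 15, 12, 10, 9}
serve next job → 21; now {19, 17, 15, 12, 10, 9}
insert 25 → {25, 19, 17, 15, 12, 10, 9}
serve next job → 25; now {19, 17, 15, 12, 10, 9}
serve next job → 19; now {17, 15, 12, 10, 9}

17, 15, 12, 10, 9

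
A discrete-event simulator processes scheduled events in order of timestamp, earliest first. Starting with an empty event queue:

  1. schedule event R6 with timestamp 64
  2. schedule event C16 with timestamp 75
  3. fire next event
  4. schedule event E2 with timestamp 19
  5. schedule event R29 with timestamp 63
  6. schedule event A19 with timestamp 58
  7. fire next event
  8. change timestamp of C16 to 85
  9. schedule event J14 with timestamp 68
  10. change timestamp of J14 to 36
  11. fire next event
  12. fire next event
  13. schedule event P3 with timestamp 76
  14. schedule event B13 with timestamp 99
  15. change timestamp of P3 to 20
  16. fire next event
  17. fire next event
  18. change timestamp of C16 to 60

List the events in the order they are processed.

add R6 (timestamp 64) → {R6:64}
add C16 (timestamp 75) → {R6:64, C16:75}
fire next event → R6; now {C16:75}
add E2 (timestamp 19) → {E2:19, C16:75}
add R29 (timestamp 63) → {E2:19, R29:63, C16:75}
add A19 (timestamp 58) → {E2:19, A19:58, R29:63, C16:75}
fire next event → E2; now {A19:58, R29:63, C16:75}
update C16 to timestamp 85 → {A19:58, R29:63, C16:85}
add J14 (timestamp 68) → {A19:58, R29:63, J14:68, C16:85}
update J14 to timestamp 36 → {J14:36, A19:58, R29:63, C16:85}
fire next event → J14; now {A19:58, R29:63, C16:85}
fire next event → A19; now {R29:63, C16:85}
add P3 (timestamp 76) → {R29:63, P3:76, C16:85}
add B13 (timestamp 99) → {R29:63, P3:76, C16:85, B13:99}
update P3 to timestamp 20 → {P3:20, R29:63, C16:85, B13:99}
fire next event → P3; now {R29:63, C16:85, B13:99}
fire next event → R29; now {C16:85, B13:99}
update C16 to timestamp 60 → {C16:60, B13:99}

[R6, E2, J14, A19, P3, R29]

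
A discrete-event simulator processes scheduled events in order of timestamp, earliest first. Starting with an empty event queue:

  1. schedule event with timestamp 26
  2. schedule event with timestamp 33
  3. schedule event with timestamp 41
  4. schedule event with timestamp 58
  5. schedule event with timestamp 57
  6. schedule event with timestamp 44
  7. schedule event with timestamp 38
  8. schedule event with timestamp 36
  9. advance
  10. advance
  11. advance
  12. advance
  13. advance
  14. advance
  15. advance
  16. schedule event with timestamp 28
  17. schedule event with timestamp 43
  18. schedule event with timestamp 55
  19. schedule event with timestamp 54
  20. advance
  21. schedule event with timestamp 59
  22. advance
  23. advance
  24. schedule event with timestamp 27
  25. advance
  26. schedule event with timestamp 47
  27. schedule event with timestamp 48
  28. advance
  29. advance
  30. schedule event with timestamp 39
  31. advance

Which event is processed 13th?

48

insert 26 → {26}
insert 33 → {26, 33}
insert 41 → {26, 33, 41}
insert 58 → {26, 33, 41, 58}
insert 57 → {26, 33, 41, 57, 58}
insert 44 → {26, 33, 41, 44, 57, 58}
insert 38 → {26, 33, 38, 41, 44, 57, 58}
insert 36 → {26, 33, 36, 38, 41, 44, 57, 58}
advance → 26; now {33, 36, 38, 41, 44, 57, 58}
advance → 33; now {36, 38, 41, 44, 57, 58}
advance → 36; now {38, 41, 44, 57, 58}
advance → 38; now {41, 44, 57, 58}
advance → 41; now {44, 57, 58}
advance → 44; now {57, 58}
advance → 57; now {58}
insert 28 → {28, 58}
insert 43 → {28, 43, 58}
insert 55 → {28, 43, 55, 58}
insert 54 → {28, 43, 54, 55, 58}
advance → 28; now {43, 54, 55, 58}
insert 59 → {43, 54, 55, 58, 59}
advance → 43; now {54, 55, 58, 59}
advance → 54; now {55, 58, 59}
insert 27 → {27, 55, 58, 59}
advance → 27; now {55, 58, 59}
insert 47 → {47, 55, 58, 59}
insert 48 → {47, 48, 55, 58, 59}
advance → 47; now {48, 55, 58, 59}
advance → 48; now {55, 58, 59}
insert 39 → {39, 55, 58, 59}
advance → 39; now {55, 58, 59}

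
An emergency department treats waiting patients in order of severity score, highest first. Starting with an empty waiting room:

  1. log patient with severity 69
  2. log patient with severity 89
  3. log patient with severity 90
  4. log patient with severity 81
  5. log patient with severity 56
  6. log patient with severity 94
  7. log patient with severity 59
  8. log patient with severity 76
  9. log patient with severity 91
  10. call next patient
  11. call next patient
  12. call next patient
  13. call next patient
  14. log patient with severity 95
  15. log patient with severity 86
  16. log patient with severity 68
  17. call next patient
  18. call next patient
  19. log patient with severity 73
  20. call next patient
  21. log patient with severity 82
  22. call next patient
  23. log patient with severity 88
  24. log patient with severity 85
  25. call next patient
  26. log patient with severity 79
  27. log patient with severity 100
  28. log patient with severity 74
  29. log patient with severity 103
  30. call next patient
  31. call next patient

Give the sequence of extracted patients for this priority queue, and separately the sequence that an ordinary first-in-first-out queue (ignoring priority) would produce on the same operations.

insert 69 → {69}
insert 89 → {89, 69}
insert 90 → {90, 89, 69}
insert 81 → {90, 89, 81, 69}
insert 56 → {90, 89, 81, 69, 56}
insert 94 → {94, 90, 89, 81, 69, 56}
insert 59 → {94, 90, 89, 81, 69, 59, 56}
insert 76 → {94, 90, 89, 81, 76, 69, 59, 56}
insert 91 → {94, 91, 90, 89, 81, 76, 69, 59, 56}
call next patient → 94; now {91, 90, 89, 81, 76, 69, 59, 56}
call next patient → 91; now {90, 89, 81, 76, 69, 59, 56}
call next patient → 90; now {89, 81, 76, 69, 59, 56}
call next patient → 89; now {81, 76, 69, 59, 56}
insert 95 → {95, 81, 76, 69, 59, 56}
insert 86 → {95, 86, 81, 76, 69, 59, 56}
insert 68 → {95, 86, 81, 76, 69, 68, 59, 56}
call next patient → 95; now {86, 81, 76, 69, 68, 59, 56}
call next patient → 86; now {81, 76, 69, 68, 59, 56}
insert 73 → {81, 76, 73, 69, 68, 59, 56}
call next patient → 81; now {76, 73, 69, 68, 59, 56}
insert 82 → {82, 76, 73, 69, 68, 59, 56}
call next patient → 82; now {76, 73, 69, 68, 59, 56}
insert 88 → {88, 76, 73, 69, 68, 59, 56}
insert 85 → {88, 85, 76, 73, 69, 68, 59, 56}
call next patient → 88; now {85, 76, 73, 69, 68, 59, 56}
insert 79 → {85, 79, 76, 73, 69, 68, 59, 56}
insert 100 → {100, 85, 79, 76, 73, 69, 68, 59, 56}
insert 74 → {100, 85, 79, 76, 74, 73, 69, 68, 59, 56}
insert 103 → {103, 100, 85, 79, 76, 74, 73, 69, 68, 59, 56}
call next patient → 103; now {100, 85, 79, 76, 74, 73, 69, 68, 59, 56}
call next patient → 100; now {85, 79, 76, 74, 73, 69, 68, 59, 56}

priority queue: [94, 91, 90, 89, 95, 86, 81, 82, 88, 103, 100]; FIFO queue: [69, 89, 90, 81, 56, 94, 59, 76, 91, 95, 86]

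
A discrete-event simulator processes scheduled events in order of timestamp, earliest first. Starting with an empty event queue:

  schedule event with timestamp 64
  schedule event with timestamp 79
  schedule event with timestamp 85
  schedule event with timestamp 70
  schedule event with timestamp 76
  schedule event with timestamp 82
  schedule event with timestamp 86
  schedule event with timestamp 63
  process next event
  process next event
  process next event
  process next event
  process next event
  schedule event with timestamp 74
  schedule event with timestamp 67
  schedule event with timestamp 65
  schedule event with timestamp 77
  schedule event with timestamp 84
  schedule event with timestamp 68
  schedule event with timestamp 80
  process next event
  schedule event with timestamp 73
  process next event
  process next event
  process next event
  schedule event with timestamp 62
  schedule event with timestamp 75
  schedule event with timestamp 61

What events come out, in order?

insert 64 → {64}
insert 79 → {64, 79}
insert 85 → {64, 79, 85}
insert 70 → {64, 70, 79, 85}
insert 76 → {64, 70, 76, 79, 85}
insert 82 → {64, 70, 76, 79, 82, 85}
insert 86 → {64, 70, 76, 79, 82, 85, 86}
insert 63 → {63, 64, 70, 76, 79, 82, 85, 86}
process next event → 63; now {64, 70, 76, 79, 82, 85, 86}
process next event → 64; now {70, 76, 79, 82, 85, 86}
process next event → 70; now {76, 79, 82, 85, 86}
process next event → 76; now {79, 82, 85, 86}
process next event → 79; now {82, 85, 86}
insert 74 → {74, 82, 85, 86}
insert 67 → {67, 74, 82, 85, 86}
insert 65 → {65, 67, 74, 82, 85, 86}
insert 77 → {65, 67, 74, 77, 82, 85, 86}
insert 84 → {65, 67, 74, 77, 82, 84, 85, 86}
insert 68 → {65, 67, 68, 74, 77, 82, 84, 85, 86}
insert 80 → {65, 67, 68, 74, 77, 80, 82, 84, 85, 86}
process next event → 65; now {67, 68, 74, 77, 80, 82, 84, 85, 86}
insert 73 → {67, 68, 73, 74, 77, 80, 82, 84, 85, 86}
process next event → 67; now {68, 73, 74, 77, 80, 82, 84, 85, 86}
process next event → 68; now {73, 74, 77, 80, 82, 84, 85, 86}
process next event → 73; now {74, 77, 80, 82, 84, 85, 86}
insert 62 → {62, 74, 77, 80, 82, 84, 85, 86}
insert 75 → {62, 74, 75, 77, 80, 82, 84, 85, 86}
insert 61 → {61, 62, 74, 75, 77, 80, 82, 84, 85, 86}

[63, 64, 70, 76, 79, 65, 67, 68, 73]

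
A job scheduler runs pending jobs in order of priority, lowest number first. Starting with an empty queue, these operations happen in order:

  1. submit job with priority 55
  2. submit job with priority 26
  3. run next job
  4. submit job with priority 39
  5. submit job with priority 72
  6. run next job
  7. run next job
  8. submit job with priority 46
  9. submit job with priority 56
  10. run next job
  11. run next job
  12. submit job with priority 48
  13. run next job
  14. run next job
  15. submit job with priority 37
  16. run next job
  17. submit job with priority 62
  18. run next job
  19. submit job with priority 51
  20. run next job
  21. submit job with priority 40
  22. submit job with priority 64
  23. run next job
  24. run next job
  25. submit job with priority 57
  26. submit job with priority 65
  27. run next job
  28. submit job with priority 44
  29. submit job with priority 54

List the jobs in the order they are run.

insert 55 → {55}
insert 26 → {26, 55}
run next job → 26; now {55}
insert 39 → {39, 55}
insert 72 → {39, 55, 72}
run next job → 39; now {55, 72}
run next job → 55; now {72}
insert 46 → {46, 72}
insert 56 → {46, 56, 72}
run next job → 46; now {56, 72}
run next job → 56; now {72}
insert 48 → {48, 72}
run next job → 48; now {72}
run next job → 72; now {}
insert 37 → {37}
run next job → 37; now {}
insert 62 → {62}
run next job → 62; now {}
insert 51 → {51}
run next job → 51; now {}
insert 40 → {40}
insert 64 → {40, 64}
run next job → 40; now {64}
run next job → 64; now {}
insert 57 → {57}
insert 65 → {57, 65}
run next job → 57; now {65}
insert 44 → {44, 65}
insert 54 → {44, 54, 65}

26 → 39 → 55 → 46 → 56 → 48 → 72 → 37 → 62 → 51 → 40 → 64 → 57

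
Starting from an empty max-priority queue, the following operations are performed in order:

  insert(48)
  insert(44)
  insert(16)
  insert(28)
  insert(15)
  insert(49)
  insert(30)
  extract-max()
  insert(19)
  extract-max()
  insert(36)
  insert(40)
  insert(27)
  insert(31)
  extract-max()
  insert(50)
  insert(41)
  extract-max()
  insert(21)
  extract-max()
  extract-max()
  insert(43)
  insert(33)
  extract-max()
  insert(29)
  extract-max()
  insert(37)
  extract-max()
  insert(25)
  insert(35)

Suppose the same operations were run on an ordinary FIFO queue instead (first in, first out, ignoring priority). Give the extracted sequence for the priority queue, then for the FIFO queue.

insert 48 → {48}
insert 44 → {48, 44}
insert 16 → {48, 44, 16}
insert 28 → {48, 44, 28, 16}
insert 15 → {48, 44, 28, 16, 15}
insert 49 → {49, 48, 44, 28, 16, 15}
insert 30 → {49, 48, 44, 30, 28, 16, 15}
extract-max → 49; now {48, 44, 30, 28, 16, 15}
insert 19 → {48, 44, 30, 28, 19, 16, 15}
extract-max → 48; now {44, 30, 28, 19, 16, 15}
insert 36 → {44, 36, 30, 28, 19, 16, 15}
insert 40 → {44, 40, 36, 30, 28, 19, 16, 15}
insert 27 → {44, 40, 36, 30, 28, 27, 19, 16, 15}
insert 31 → {44, 40, 36, 31, 30, 28, 27, 19, 16, 15}
extract-max → 44; now {40, 36, 31, 30, 28, 27, 19, 16, 15}
insert 50 → {50, 40, 36, 31, 30, 28, 27, 19, 16, 15}
insert 41 → {50, 41, 40, 36, 31, 30, 28, 27, 19, 16, 15}
extract-max → 50; now {41, 40, 36, 31, 30, 28, 27, 19, 16, 15}
insert 21 → {41, 40, 36, 31, 30, 28, 27, 21, 19, 16, 15}
extract-max → 41; now {40, 36, 31, 30, 28, 27, 21, 19, 16, 15}
extract-max → 40; now {36, 31, 30, 28, 27, 21, 19, 16, 15}
insert 43 → {43, 36, 31, 30, 28, 27, 21, 19, 16, 15}
insert 33 → {43, 36, 33, 31, 30, 28, 27, 21, 19, 16, 15}
extract-max → 43; now {36, 33, 31, 30, 28, 27, 21, 19, 16, 15}
insert 29 → {36, 33, 31, 30, 29, 28, 27, 21, 19, 16, 15}
extract-max → 36; now {33, 31, 30, 29, 28, 27, 21, 19, 16, 15}
insert 37 → {37, 33, 31, 30, 29, 28, 27, 21, 19, 16, 15}
extract-max → 37; now {33, 31, 30, 29, 28, 27, 21, 19, 16, 15}
insert 25 → {33, 31, 30, 29, 28, 27, 25, 21, 19, 16, 15}
insert 35 → {35, 33, 31, 30, 29, 28, 27, 25, 21, 19, 16, 15}

priority queue: 49 → 48 → 44 → 50 → 41 → 40 → 43 → 36 → 37; FIFO queue: 48 → 44 → 16 → 28 → 15 → 49 → 30 → 19 → 36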